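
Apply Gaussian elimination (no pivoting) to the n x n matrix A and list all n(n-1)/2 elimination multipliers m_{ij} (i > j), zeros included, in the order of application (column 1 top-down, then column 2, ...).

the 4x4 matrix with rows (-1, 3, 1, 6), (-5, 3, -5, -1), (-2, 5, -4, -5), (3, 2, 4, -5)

Forward elimination:
R2 <- R2 - (5)*R1:  [   0  -12  -10  -31 ]
R3 <- R3 - (2)*R1:  [   0   -1   -6  -17 ]
R4 <- R4 - (-3)*R1:  [  0  11   7  13 ]
R3 <- R3 - (1/12)*R2:  [       0        0    -31/6  -173/12 ]
R4 <- R4 - (-11/12)*R2:  [       0        0    -13/6  -185/12 ]
R4 <- R4 - (13/31)*R3:  [       0        0        0  -581/62 ]
Multipliers (in order of application): m_{21} = 5, m_{31} = 2, m_{41} = -3, m_{32} = 1/12, m_{42} = -11/12, m_{43} = 13/31

multipliers: 5, 2, -3, 1/12, -11/12, 13/31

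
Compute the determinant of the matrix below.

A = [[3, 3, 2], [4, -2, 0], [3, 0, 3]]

Forward elimination:
R2 <- R2 - (4/3)*R1:  [    0    -6  -8/3 ]
R3 <- R3 - (1)*R1:  [  0  -3   1 ]
R3 <- R3 - (1/2)*R2:  [   0    0  7/3 ]
Upper-triangular form:
[ 3   3     2 ]
[ 0  -6  -8/3 ]
[ 0   0   7/3 ]
det(A) = (-1)^0 * (3) * (-6) * (7/3) = -42  (0 row swaps -> sign +1)

det(A) = -42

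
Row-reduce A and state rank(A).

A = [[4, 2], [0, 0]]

rank(A) = 1

Row reduction:
Row echelon form:
[ 4  2 ]
[ 0  0 ]
Nonzero rows / pivot columns: 1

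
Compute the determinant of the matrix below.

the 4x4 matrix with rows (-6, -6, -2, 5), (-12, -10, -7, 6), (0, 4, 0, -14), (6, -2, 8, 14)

Forward elimination:
R2 <- R2 - (2)*R1:  [  0   2  -3  -4 ]
R4 <- R4 - (-1)*R1:  [  0  -8   6  19 ]
R3 <- R3 - (2)*R2:  [  0   0   6  -6 ]
R4 <- R4 - (-4)*R2:  [  0   0  -6   3 ]
R4 <- R4 - (-1)*R3:  [  0   0   0  -3 ]
Upper-triangular form:
[ -6  -6  -2   5 ]
[  0   2  -3  -4 ]
[  0   0   6  -6 ]
[  0   0   0  -3 ]
det(A) = (-1)^0 * (-6) * (2) * (6) * (-3) = 216  (0 row swaps -> sign +1)

det(A) = 216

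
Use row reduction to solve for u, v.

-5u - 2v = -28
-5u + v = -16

Forward elimination on [A|b]:
R2 <- R2 - (1)*R1:  [  0   3  12 ]
Row echelon form:
[ -5  -2  |  -28 ]
[  0   3  |   12 ]
Back-substitution:
v = (12) / 3 = 4
u = (-28 - (-2)*(4)) / -5 = 4

(4, 4)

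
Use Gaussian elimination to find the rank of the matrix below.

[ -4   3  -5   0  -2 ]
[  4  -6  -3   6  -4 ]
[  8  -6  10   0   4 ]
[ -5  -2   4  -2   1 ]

rank(A) = 3

Row reduction:
R2 <- R2 - (-1)*R1:  [  0  -3  -8   6  -6 ]
R3 <- R3 - (-2)*R1:  [ 0  0  0  0  0 ]
R4 <- R4 - (5/4)*R1:  [     0  -23/4   41/4     -2    7/2 ]
R4 <- R4 - (23/12)*R2:  [      0       0  307/12   -27/2      15 ]
R3 <-> R4   (pivot in column 3 was zero)
[ -4   3      -5      0  -2 ]
[  0  -3      -8      6  -6 ]
[  0   0  307/12  -27/2  15 ]
[  0   0       0      0   0 ]
Row echelon form:
[ -4   3      -5      0  -2 ]
[  0  -3      -8      6  -6 ]
[  0   0  307/12  -27/2  15 ]
[  0   0       0      0   0 ]
Nonzero rows / pivot columns: 3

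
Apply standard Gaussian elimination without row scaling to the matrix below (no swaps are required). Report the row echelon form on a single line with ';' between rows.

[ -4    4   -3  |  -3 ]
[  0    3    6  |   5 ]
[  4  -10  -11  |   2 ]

Forward elimination:
R3 <- R3 - (-1)*R1:  [   0   -6  -14   -1 ]
R3 <- R3 - (-2)*R2:  [  0   0  -2   9 ]
Row echelon form:
[ -4  4  -3  |  -3 ]
[  0  3   6  |   5 ]
[  0  0  -2  |   9 ]

REF = [-4 4 -3 -3; 0 3 6 5; 0 0 -2 9]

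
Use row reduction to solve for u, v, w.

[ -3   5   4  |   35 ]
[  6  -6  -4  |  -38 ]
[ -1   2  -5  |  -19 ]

(0, 3, 5)

Forward elimination on [A|b]:
R2 <- R2 - (-2)*R1:  [  0   4   4  32 ]
R3 <- R3 - (1/3)*R1:  [     0    1/3  -19/3  -92/3 ]
R3 <- R3 - (1/12)*R2:  [      0       0   -20/3  -100/3 ]
Row echelon form:
[ -3  5      4  |      35 ]
[  0  4      4  |      32 ]
[  0  0  -20/3  |  -100/3 ]
Back-substitution:
w = (-100/3) / (-20/3) = 5
v = (32 - (4)*(5)) / 4 = 3
u = (35 - (5)*(3) - (4)*(5)) / -3 = 0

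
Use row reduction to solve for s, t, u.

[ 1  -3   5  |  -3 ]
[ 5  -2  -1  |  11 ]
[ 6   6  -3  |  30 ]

(3, 2, 0)

Forward elimination on [A|b]:
R2 <- R2 - (5)*R1:  [   0   13  -26   26 ]
R3 <- R3 - (6)*R1:  [   0   24  -33   48 ]
R3 <- R3 - (24/13)*R2:  [  0   0  15   0 ]
Row echelon form:
[ 1  -3    5  |  -3 ]
[ 0  13  -26  |  26 ]
[ 0   0   15  |   0 ]
Back-substitution:
u = (0) / 15 = 0
t = (26 - (-26)*(0)) / 13 = 2
s = (-3 - (-3)*(2) - (5)*(0)) / 1 = 3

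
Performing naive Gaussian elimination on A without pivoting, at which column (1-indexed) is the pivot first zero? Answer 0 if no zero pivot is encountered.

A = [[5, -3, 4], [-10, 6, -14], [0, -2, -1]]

first zero-pivot column = 2

Naive forward elimination:
R2 <- R2 - (-2)*R1:  [  0   0  -6 ]
Matrix at this point:
[ 5  -3   4 ]
[ 0   0  -6 ]
[ 0  -2  -1 ]
Pivot entry (2,2) is zero but row 3 has -2 in column 2 -> naive elimination stops; a row interchange (e.g. R2 <-> R3) would be required here.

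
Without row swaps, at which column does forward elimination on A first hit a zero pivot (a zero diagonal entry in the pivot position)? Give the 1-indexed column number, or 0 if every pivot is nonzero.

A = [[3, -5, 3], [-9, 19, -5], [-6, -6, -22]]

Naive forward elimination:
R2 <- R2 - (-3)*R1:  [ 0  4  4 ]
R3 <- R3 - (-2)*R1:  [   0  -16  -16 ]
R3 <- R3 - (-4)*R2:  [ 0  0  0 ]
Matrix at this point:
[ 3  -5  3 ]
[ 0   4  4 ]
[ 0   0  0 ]
Pivot entry (3,3) in the last row is zero and there are no rows below to swap with -> zero pivot in column 3 (A is singular).

first zero-pivot column = 3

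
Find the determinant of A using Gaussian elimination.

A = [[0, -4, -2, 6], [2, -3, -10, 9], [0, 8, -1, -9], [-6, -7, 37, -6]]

det(A) = -240

Forward elimination:
R1 <-> R2   (pivot in column 1 was zero)
[  2  -3  -10   9 ]
[  0  -4   -2   6 ]
[  0   8   -1  -9 ]
[ -6  -7   37  -6 ]
R4 <- R4 - (-3)*R1:  [   0  -16    7   21 ]
R3 <- R3 - (-2)*R2:  [  0   0  -5   3 ]
R4 <- R4 - (4)*R2:  [  0   0  15  -3 ]
R4 <- R4 - (-3)*R3:  [ 0  0  0  6 ]
Upper-triangular form:
[ 2  -3  -10  9 ]
[ 0  -4   -2  6 ]
[ 0   0   -5  3 ]
[ 0   0    0  6 ]
det(A) = (-1)^1 * (2) * (-4) * (-5) * (6) = -240  (1 row swap -> sign -1)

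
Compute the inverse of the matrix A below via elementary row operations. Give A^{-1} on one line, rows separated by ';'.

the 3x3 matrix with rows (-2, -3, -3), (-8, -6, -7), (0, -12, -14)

Gauss-Jordan on [A | I]:
R1 <- (1/-2)*R1:  [    1   3/2   3/2  |  -1/2     0     0 ]
R2 <- R2 - (-8)*R1:  [  0   6   5  |  -4   1   0 ]
R2 <- (1/6)*R2:  [    0     1   5/6  |  -2/3   1/6     0 ]
R1 <- R1 - (3/2)*R2:  [    1     0   1/4  |   1/2  -1/4     0 ]
R3 <- R3 - (-12)*R2:  [  0   0  -4  |  -8   2   1 ]
R3 <- (1/-4)*R3:  [    0     0     1  |     2  -1/2  -1/4 ]
R1 <- R1 - (1/4)*R3:  [    1     0     0  |     0  -1/8  1/16 ]
R2 <- R2 - (5/6)*R3:  [    0     1     0  |  -7/3  7/12  5/24 ]
Right block of [I | A^{-1}] is the inverse:
[    0  -1/8  1/16 ]
[ -7/3  7/12  5/24 ]
[    2  -1/2  -1/4 ]

inverse = [0 -1/8 1/16; -7/3 7/12 5/24; 2 -1/2 -1/4]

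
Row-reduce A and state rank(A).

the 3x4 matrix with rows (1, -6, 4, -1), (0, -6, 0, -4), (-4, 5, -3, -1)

rank(A) = 3

Row reduction:
R3 <- R3 - (-4)*R1:  [   0  -19   13   -5 ]
R3 <- R3 - (19/6)*R2:  [    0     0    13  23/3 ]
Row echelon form:
[ 1  -6   4    -1 ]
[ 0  -6   0    -4 ]
[ 0   0  13  23/3 ]
Nonzero rows / pivot columns: 3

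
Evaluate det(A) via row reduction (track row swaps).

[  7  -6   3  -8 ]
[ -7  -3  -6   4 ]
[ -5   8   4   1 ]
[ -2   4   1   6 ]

det(A) = -1273

Forward elimination:
R2 <- R2 - (-1)*R1:  [  0  -9  -3  -4 ]
R3 <- R3 - (-5/7)*R1:  [     0   26/7   43/7  -33/7 ]
R4 <- R4 - (-2/7)*R1:  [    0  16/7  13/7  26/7 ]
R3 <- R3 - (-26/63)*R2:  [       0        0   103/21  -401/63 ]
R4 <- R4 - (-16/63)*R2:  [      0       0   23/21  170/63 ]
R4 <- R4 - (23/103)*R3:  [        0         0         0  1273/309 ]
Upper-triangular form:
[ 7  -6       3        -8 ]
[ 0  -9      -3        -4 ]
[ 0   0  103/21   -401/63 ]
[ 0   0       0  1273/309 ]
det(A) = (-1)^0 * (7) * (-9) * (103/21) * (1273/309) = -1273  (0 row swaps -> sign +1)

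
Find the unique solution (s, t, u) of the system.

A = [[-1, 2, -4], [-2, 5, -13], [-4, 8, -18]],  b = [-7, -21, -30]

Forward elimination on [A|b]:
R2 <- R2 - (2)*R1:  [  0   1  -5  -7 ]
R3 <- R3 - (4)*R1:  [  0   0  -2  -2 ]
Row echelon form:
[ -1  2  -4  |  -7 ]
[  0  1  -5  |  -7 ]
[  0  0  -2  |  -2 ]
Back-substitution:
u = (-2) / -2 = 1
t = (-7 - (-5)*(1)) / 1 = -2
s = (-7 - (2)*(-2) - (-4)*(1)) / -1 = -1

(-1, -2, 1)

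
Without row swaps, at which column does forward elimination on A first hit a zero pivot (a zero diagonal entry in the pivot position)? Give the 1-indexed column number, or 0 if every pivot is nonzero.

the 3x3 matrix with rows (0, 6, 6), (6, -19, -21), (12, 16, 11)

Naive forward elimination:
Pivot entry (1,1) is zero but row 2 has 6 in column 1 -> naive elimination stops; a row interchange (e.g. R1 <-> R2) would be required here.

first zero-pivot column = 1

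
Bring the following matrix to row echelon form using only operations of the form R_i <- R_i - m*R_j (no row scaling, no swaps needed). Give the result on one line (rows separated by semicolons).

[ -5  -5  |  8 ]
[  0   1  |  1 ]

REF = [-5 -5 8; 0 1 1]

Forward elimination:
Row echelon form:
[ -5  -5  |  8 ]
[  0   1  |  1 ]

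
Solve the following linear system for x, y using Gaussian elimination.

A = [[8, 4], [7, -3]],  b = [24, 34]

(4, -2)

Forward elimination on [A|b]:
R2 <- R2 - (7/8)*R1:  [     0  -13/2     13 ]
Row echelon form:
[ 8      4  |  24 ]
[ 0  -13/2  |  13 ]
Back-substitution:
y = (13) / (-13/2) = -2
x = (24 - (4)*(-2)) / 8 = 4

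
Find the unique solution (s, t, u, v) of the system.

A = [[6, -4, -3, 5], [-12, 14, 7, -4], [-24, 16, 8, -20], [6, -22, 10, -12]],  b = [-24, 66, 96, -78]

Forward elimination on [A|b]:
R2 <- R2 - (-2)*R1:  [  0   6   1   6  18 ]
R3 <- R3 - (-4)*R1:  [  0   0  -4   0   0 ]
R4 <- R4 - (1)*R1:  [   0  -18   13  -17  -54 ]
R4 <- R4 - (-3)*R2:  [  0   0  16   1   0 ]
R4 <- R4 - (-4)*R3:  [ 0  0  0  1  0 ]
Row echelon form:
[ 6  -4  -3  5  |  -24 ]
[ 0   6   1  6  |   18 ]
[ 0   0  -4  0  |    0 ]
[ 0   0   0  1  |    0 ]
Back-substitution:
v = (0) / 1 = 0
u = (0) / -4 = 0
t = (18 - (1)*(0) - (6)*(0)) / 6 = 3
s = (-24 - (-4)*(3) - (-3)*(0) - (5)*(0)) / 6 = -2

(-2, 3, 0, 0)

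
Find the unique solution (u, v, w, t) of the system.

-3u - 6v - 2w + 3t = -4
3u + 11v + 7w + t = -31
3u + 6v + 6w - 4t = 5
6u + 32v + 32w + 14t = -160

(1, -2, -1, -5)

Forward elimination on [A|b]:
R2 <- R2 - (-1)*R1:  [   0    5    5    4  -35 ]
R3 <- R3 - (-1)*R1:  [  0   0   4  -1   1 ]
R4 <- R4 - (-2)*R1:  [    0    20    28    20  -168 ]
R4 <- R4 - (4)*R2:  [   0    0    8    4  -28 ]
R4 <- R4 - (2)*R3:  [   0    0    0    6  -30 ]
Row echelon form:
[ -3  -6  -2   3  |   -4 ]
[  0   5   5   4  |  -35 ]
[  0   0   4  -1  |    1 ]
[  0   0   0   6  |  -30 ]
Back-substitution:
t = (-30) / 6 = -5
w = (1 - (-1)*(-5)) / 4 = -1
v = (-35 - (5)*(-1) - (4)*(-5)) / 5 = -2
u = (-4 - (-6)*(-2) - (-2)*(-1) - (3)*(-5)) / -3 = 1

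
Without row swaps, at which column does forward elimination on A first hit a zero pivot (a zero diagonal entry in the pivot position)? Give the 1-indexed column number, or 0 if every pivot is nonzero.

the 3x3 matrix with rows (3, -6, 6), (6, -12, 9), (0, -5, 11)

Naive forward elimination:
R2 <- R2 - (2)*R1:  [  0   0  -3 ]
Matrix at this point:
[ 3  -6   6 ]
[ 0   0  -3 ]
[ 0  -5  11 ]
Pivot entry (2,2) is zero but row 3 has -5 in column 2 -> naive elimination stops; a row interchange (e.g. R2 <-> R3) would be required here.

first zero-pivot column = 2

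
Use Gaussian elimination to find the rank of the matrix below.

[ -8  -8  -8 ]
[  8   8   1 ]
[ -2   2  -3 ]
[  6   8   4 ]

rank(A) = 3

Row reduction:
R2 <- R2 - (-1)*R1:  [  0   0  -7 ]
R3 <- R3 - (1/4)*R1:  [  0   4  -1 ]
R4 <- R4 - (-3/4)*R1:  [  0   2  -2 ]
R2 <-> R3   (pivot in column 2 was zero)
[ -8  -8  -8 ]
[  0   4  -1 ]
[  0   0  -7 ]
[  0   2  -2 ]
R4 <- R4 - (1/2)*R2:  [    0     0  -3/2 ]
R4 <- R4 - (3/14)*R3:  [ 0  0  0 ]
Row echelon form:
[ -8  -8  -8 ]
[  0   4  -1 ]
[  0   0  -7 ]
[  0   0   0 ]
Nonzero rows / pivot columns: 3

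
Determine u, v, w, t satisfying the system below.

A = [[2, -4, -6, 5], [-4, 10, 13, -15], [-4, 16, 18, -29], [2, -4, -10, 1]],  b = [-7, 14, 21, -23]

Forward elimination on [A|b]:
R2 <- R2 - (-2)*R1:  [  0   2   1  -5   0 ]
R3 <- R3 - (-2)*R1:  [   0    8    6  -19    7 ]
R4 <- R4 - (1)*R1:  [   0    0   -4   -4  -16 ]
R3 <- R3 - (4)*R2:  [ 0  0  2  1  7 ]
R4 <- R4 - (-2)*R3:  [  0   0   0  -2  -2 ]
Row echelon form:
[ 2  -4  -6   5  |  -7 ]
[ 0   2   1  -5  |   0 ]
[ 0   0   2   1  |   7 ]
[ 0   0   0  -2  |  -2 ]
Back-substitution:
t = (-2) / -2 = 1
w = (7 - (1)*(1)) / 2 = 3
v = (0 - (1)*(3) - (-5)*(1)) / 2 = 1
u = (-7 - (-4)*(1) - (-6)*(3) - (5)*(1)) / 2 = 5

(5, 1, 3, 1)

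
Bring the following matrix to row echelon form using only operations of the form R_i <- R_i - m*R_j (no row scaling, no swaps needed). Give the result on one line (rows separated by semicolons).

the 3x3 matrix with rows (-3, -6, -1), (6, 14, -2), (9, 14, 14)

Forward elimination:
R2 <- R2 - (-2)*R1:  [  0   2  -4 ]
R3 <- R3 - (-3)*R1:  [  0  -4  11 ]
R3 <- R3 - (-2)*R2:  [ 0  0  3 ]
Row echelon form:
[ -3  -6  -1 ]
[  0   2  -4 ]
[  0   0   3 ]

REF = [-3 -6 -1; 0 2 -4; 0 0 3]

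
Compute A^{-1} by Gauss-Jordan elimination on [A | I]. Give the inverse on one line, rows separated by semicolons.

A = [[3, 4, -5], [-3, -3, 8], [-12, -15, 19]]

inverse = [-21/4 1/12 -17/12; 13/4 1/4 3/4; -3/4 1/4 -1/4]

Gauss-Jordan on [A | I]:
R1 <- (1/3)*R1:  [    1   4/3  -5/3  |   1/3     0     0 ]
R2 <- R2 - (-3)*R1:  [ 0  1  3  |  1  1  0 ]
R3 <- R3 - (-12)*R1:  [  0   1  -1  |   4   0   1 ]
R1 <- R1 - (4/3)*R2:  [     1      0  -17/3  |     -1   -4/3      0 ]
R3 <- R3 - (1)*R2:  [  0   0  -4  |   3  -1   1 ]
R3 <- (1/-4)*R3:  [    0     0     1  |  -3/4   1/4  -1/4 ]
R1 <- R1 - (-17/3)*R3:  [      1       0       0  |   -21/4    1/12  -17/12 ]
R2 <- R2 - (3)*R3:  [    0     1     0  |  13/4   1/4   3/4 ]
Right block of [I | A^{-1}] is the inverse:
[ -21/4  1/12  -17/12 ]
[  13/4   1/4     3/4 ]
[  -3/4   1/4    -1/4 ]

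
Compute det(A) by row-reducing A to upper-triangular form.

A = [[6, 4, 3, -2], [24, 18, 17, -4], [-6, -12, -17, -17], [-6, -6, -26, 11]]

Forward elimination:
R2 <- R2 - (4)*R1:  [ 0  2  5  4 ]
R3 <- R3 - (-1)*R1:  [   0   -8  -14  -19 ]
R4 <- R4 - (-1)*R1:  [   0   -2  -23    9 ]
R3 <- R3 - (-4)*R2:  [  0   0   6  -3 ]
R4 <- R4 - (-1)*R2:  [   0    0  -18   13 ]
R4 <- R4 - (-3)*R3:  [ 0  0  0  4 ]
Upper-triangular form:
[ 6  4  3  -2 ]
[ 0  2  5   4 ]
[ 0  0  6  -3 ]
[ 0  0  0   4 ]
det(A) = (-1)^0 * (6) * (2) * (6) * (4) = 288  (0 row swaps -> sign +1)

det(A) = 288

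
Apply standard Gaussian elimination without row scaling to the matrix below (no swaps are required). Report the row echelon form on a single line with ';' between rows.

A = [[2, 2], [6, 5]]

REF = [2 2; 0 -1]

Forward elimination:
R2 <- R2 - (3)*R1:  [  0  -1 ]
Row echelon form:
[ 2   2 ]
[ 0  -1 ]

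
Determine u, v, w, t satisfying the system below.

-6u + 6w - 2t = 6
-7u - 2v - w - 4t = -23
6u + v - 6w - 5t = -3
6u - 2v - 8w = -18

Forward elimination on [A|b]:
R2 <- R2 - (7/6)*R1:  [    0    -2    -8  -5/3   -30 ]
R3 <- R3 - (-1)*R1:  [  0   1   0  -7   3 ]
R4 <- R4 - (-1)*R1:  [   0   -2   -2   -2  -12 ]
R3 <- R3 - (-1/2)*R2:  [     0      0     -4  -47/6    -12 ]
R4 <- R4 - (1)*R2:  [    0     0     6  -1/3    18 ]
R4 <- R4 - (-3/2)*R3:  [       0        0        0  -145/12        0 ]
Row echelon form:
[ -6   0   6       -2  |    6 ]
[  0  -2  -8     -5/3  |  -30 ]
[  0   0  -4    -47/6  |  -12 ]
[  0   0   0  -145/12  |    0 ]
Back-substitution:
t = (0) / (-145/12) = 0
w = (-12 - (-47/6)*(0)) / -4 = 3
v = (-30 - (-8)*(3) - (-5/3)*(0)) / -2 = 3
u = (6 - (6)*(3) - (-2)*(0)) / -6 = 2

(2, 3, 3, 0)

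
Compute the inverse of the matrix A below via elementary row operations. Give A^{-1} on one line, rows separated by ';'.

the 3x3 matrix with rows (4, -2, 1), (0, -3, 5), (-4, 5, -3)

inverse = [4/9 1/36 7/36; 5/9 2/9 5/9; 1/3 1/3 1/3]

Gauss-Jordan on [A | I]:
R1 <- (1/4)*R1:  [    1  -1/2   1/4  |   1/4     0     0 ]
R3 <- R3 - (-4)*R1:  [  0   3  -2  |   1   0   1 ]
R2 <- (1/-3)*R2:  [    0     1  -5/3  |     0  -1/3     0 ]
R1 <- R1 - (-1/2)*R2:  [     1      0  -7/12  |    1/4   -1/6      0 ]
R3 <- R3 - (3)*R2:  [ 0  0  3  |  1  1  1 ]
R3 <- (1/3)*R3:  [   0    0    1  |  1/3  1/3  1/3 ]
R1 <- R1 - (-7/12)*R3:  [    1     0     0  |   4/9  1/36  7/36 ]
R2 <- R2 - (-5/3)*R3:  [   0    1    0  |  5/9  2/9  5/9 ]
Right block of [I | A^{-1}] is the inverse:
[ 4/9  1/36  7/36 ]
[ 5/9   2/9   5/9 ]
[ 1/3   1/3   1/3 ]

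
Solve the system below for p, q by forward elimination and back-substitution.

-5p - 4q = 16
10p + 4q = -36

Forward elimination on [A|b]:
R2 <- R2 - (-2)*R1:  [  0  -4  -4 ]
Row echelon form:
[ -5  -4  |  16 ]
[  0  -4  |  -4 ]
Back-substitution:
q = (-4) / -4 = 1
p = (16 - (-4)*(1)) / -5 = -4

(-4, 1)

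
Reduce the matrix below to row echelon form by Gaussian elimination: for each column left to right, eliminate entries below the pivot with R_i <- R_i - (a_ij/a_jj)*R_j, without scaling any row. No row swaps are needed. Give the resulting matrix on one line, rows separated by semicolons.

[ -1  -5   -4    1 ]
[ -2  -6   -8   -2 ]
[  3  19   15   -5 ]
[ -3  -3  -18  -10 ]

REF = [-1 -5 -4 1; 0 4 0 -4; 0 0 3 2; 0 0 0 3]

Forward elimination:
R2 <- R2 - (2)*R1:  [  0   4   0  -4 ]
R3 <- R3 - (-3)*R1:  [  0   4   3  -2 ]
R4 <- R4 - (3)*R1:  [   0   12   -6  -13 ]
R3 <- R3 - (1)*R2:  [ 0  0  3  2 ]
R4 <- R4 - (3)*R2:  [  0   0  -6  -1 ]
R4 <- R4 - (-2)*R3:  [ 0  0  0  3 ]
Row echelon form:
[ -1  -5  -4   1 ]
[  0   4   0  -4 ]
[  0   0   3   2 ]
[  0   0   0   3 ]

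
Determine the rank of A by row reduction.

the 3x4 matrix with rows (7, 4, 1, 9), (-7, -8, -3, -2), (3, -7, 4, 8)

rank(A) = 3

Row reduction:
R2 <- R2 - (-1)*R1:  [  0  -4  -2   7 ]
R3 <- R3 - (3/7)*R1:  [     0  -61/7   25/7   29/7 ]
R3 <- R3 - (61/28)*R2:  [       0        0   111/14  -311/28 ]
Row echelon form:
[ 7   4       1        9 ]
[ 0  -4      -2        7 ]
[ 0   0  111/14  -311/28 ]
Nonzero rows / pivot columns: 3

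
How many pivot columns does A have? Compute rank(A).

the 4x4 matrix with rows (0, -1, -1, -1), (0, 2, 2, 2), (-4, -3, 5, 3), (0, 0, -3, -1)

Row reduction:
R1 <-> R3   (pivot in column 1 was zero)
[ -4  -3   5   3 ]
[  0   2   2   2 ]
[  0  -1  -1  -1 ]
[  0   0  -3  -1 ]
R3 <- R3 - (-1/2)*R2:  [ 0  0  0  0 ]
R3 <-> R4   (pivot in column 3 was zero)
[ -4  -3   5   3 ]
[  0   2   2   2 ]
[  0   0  -3  -1 ]
[  0   0   0   0 ]
Row echelon form:
[ -4  -3   5   3 ]
[  0   2   2   2 ]
[  0   0  -3  -1 ]
[  0   0   0   0 ]
Nonzero rows / pivot columns: 3

rank(A) = 3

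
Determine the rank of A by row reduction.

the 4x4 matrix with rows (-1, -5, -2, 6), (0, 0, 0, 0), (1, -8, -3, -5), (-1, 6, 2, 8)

Row reduction:
R3 <- R3 - (-1)*R1:  [   0  -13   -5    1 ]
R4 <- R4 - (1)*R1:  [  0  11   4   2 ]
R2 <-> R3   (pivot in column 2 was zero)
[ -1   -5  -2  6 ]
[  0  -13  -5  1 ]
[  0    0   0  0 ]
[  0   11   4  2 ]
R4 <- R4 - (-11/13)*R2:  [     0      0  -3/13  37/13 ]
R3 <-> R4   (pivot in column 3 was zero)
[ -1   -5     -2      6 ]
[  0  -13     -5      1 ]
[  0    0  -3/13  37/13 ]
[  0    0      0      0 ]
Row echelon form:
[ -1   -5     -2      6 ]
[  0  -13     -5      1 ]
[  0    0  -3/13  37/13 ]
[  0    0      0      0 ]
Nonzero rows / pivot columns: 3

rank(A) = 3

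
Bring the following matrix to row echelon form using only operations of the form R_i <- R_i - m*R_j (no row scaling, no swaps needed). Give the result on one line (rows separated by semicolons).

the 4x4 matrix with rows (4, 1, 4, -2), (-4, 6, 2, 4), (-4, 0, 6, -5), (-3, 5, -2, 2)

Forward elimination:
R2 <- R2 - (-1)*R1:  [ 0  7  6  2 ]
R3 <- R3 - (-1)*R1:  [  0   1  10  -7 ]
R4 <- R4 - (-3/4)*R1:  [    0  23/4     1   1/2 ]
R3 <- R3 - (1/7)*R2:  [     0      0   64/7  -51/7 ]
R4 <- R4 - (23/28)*R2:  [      0       0  -55/14    -8/7 ]
R4 <- R4 - (-55/128)*R3:  [        0         0         0  -547/128 ]
Row echelon form:
[ 4  1     4        -2 ]
[ 0  7     6         2 ]
[ 0  0  64/7     -51/7 ]
[ 0  0     0  -547/128 ]

REF = [4 1 4 -2; 0 7 6 2; 0 0 64/7 -51/7; 0 0 0 -547/128]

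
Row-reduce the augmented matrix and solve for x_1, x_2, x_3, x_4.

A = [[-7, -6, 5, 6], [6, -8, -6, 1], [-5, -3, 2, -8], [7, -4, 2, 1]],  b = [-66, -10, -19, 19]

Forward elimination on [A|b]:
R2 <- R2 - (-6/7)*R1:  [      0   -92/7   -12/7    43/7  -466/7 ]
R3 <- R3 - (5/7)*R1:  [     0    9/7  -11/7  -86/7  197/7 ]
R4 <- R4 - (-1)*R1:  [   0  -10    7    7  -47 ]
R3 <- R3 - (-9/92)*R2:  [        0         0    -40/23  -1075/92    995/46 ]
R4 <- R4 - (35/46)*R2:  [      0       0  191/23  107/46   84/23 ]
R4 <- R4 - (-191/40)*R3:  [        0         0         0  -1711/32   1711/16 ]
Row echelon form:
[ -7     -6       5         6  |      -66 ]
[  0  -92/7   -12/7      43/7  |   -466/7 ]
[  0      0  -40/23  -1075/92  |   995/46 ]
[  0      0       0  -1711/32  |  1711/16 ]
Back-substitution:
x_4 = (1711/16) / (-1711/32) = -2
x_3 = (995/46 - (-1075/92)*(-2)) / (-40/23) = 1
x_2 = (-466/7 - (-12/7)*(1) - (43/7)*(-2)) / (-92/7) = 4
x_1 = (-66 - (-6)*(4) - (5)*(1) - (6)*(-2)) / -7 = 5

(5, 4, 1, -2)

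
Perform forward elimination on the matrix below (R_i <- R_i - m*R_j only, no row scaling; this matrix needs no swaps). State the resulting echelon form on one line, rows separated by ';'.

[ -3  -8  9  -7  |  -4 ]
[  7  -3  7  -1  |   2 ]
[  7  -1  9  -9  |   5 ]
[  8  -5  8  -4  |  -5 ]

Forward elimination:
R2 <- R2 - (-7/3)*R1:  [     0  -65/3     28  -52/3  -22/3 ]
R3 <- R3 - (-7/3)*R1:  [     0  -59/3     30  -76/3  -13/3 ]
R4 <- R4 - (-8/3)*R1:  [     0  -79/3     32  -68/3  -47/3 ]
R3 <- R3 - (59/65)*R2:  [      0       0  298/65   -48/5  151/65 ]
R4 <- R4 - (79/65)*R2:  [       0        0  -132/65     -8/5  -439/65 ]
R4 <- R4 - (-66/149)*R3:  [        0         0         0  -872/149  -853/149 ]
Row echelon form:
[ -3     -8       9        -7  |        -4 ]
[  0  -65/3      28     -52/3  |     -22/3 ]
[  0      0  298/65     -48/5  |    151/65 ]
[  0      0       0  -872/149  |  -853/149 ]

REF = [-3 -8 9 -7 -4; 0 -65/3 28 -52/3 -22/3; 0 0 298/65 -48/5 151/65; 0 0 0 -872/149 -853/149]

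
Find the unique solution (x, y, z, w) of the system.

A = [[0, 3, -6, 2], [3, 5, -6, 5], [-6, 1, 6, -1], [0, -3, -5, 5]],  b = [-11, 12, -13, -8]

(5, 1, 3, 2)

Forward elimination on [A|b]:
R1 <-> R2   (pivot in column 1 was zero)
[  3   5  -6   5   12 ]
[  0   3  -6   2  -11 ]
[ -6   1   6  -1  -13 ]
[  0  -3  -5   5   -8 ]
R3 <- R3 - (-2)*R1:  [  0  11  -6   9  11 ]
R3 <- R3 - (11/3)*R2:  [     0      0     16    5/3  154/3 ]
R4 <- R4 - (-1)*R2:  [   0    0  -11    7  -19 ]
R4 <- R4 - (-11/16)*R3:  [      0       0       0  391/48  391/24 ]
Row echelon form:
[ 3  5  -6       5  |      12 ]
[ 0  3  -6       2  |     -11 ]
[ 0  0  16     5/3  |   154/3 ]
[ 0  0   0  391/48  |  391/24 ]
Back-substitution:
w = (391/24) / (391/48) = 2
z = (154/3 - (5/3)*(2)) / 16 = 3
y = (-11 - (-6)*(3) - (2)*(2)) / 3 = 1
x = (12 - (5)*(1) - (-6)*(3) - (5)*(2)) / 3 = 5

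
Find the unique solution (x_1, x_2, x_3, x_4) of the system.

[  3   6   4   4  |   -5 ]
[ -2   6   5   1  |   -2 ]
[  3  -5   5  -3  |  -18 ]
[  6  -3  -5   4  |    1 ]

Forward elimination on [A|b]:
R2 <- R2 - (-2/3)*R1:  [     0     10   23/3   11/3  -16/3 ]
R3 <- R3 - (1)*R1:  [   0  -11    1   -7  -13 ]
R4 <- R4 - (2)*R1:  [   0  -15  -13   -4   11 ]
R3 <- R3 - (-11/10)*R2:  [       0        0   283/30   -89/30  -283/15 ]
R4 <- R4 - (-3/2)*R2:  [    0     0  -3/2   3/2     3 ]
R4 <- R4 - (-45/283)*R3:  [       0        0        0  291/283        0 ]
Row echelon form:
[ 3   6       4        4  |       -5 ]
[ 0  10    23/3     11/3  |    -16/3 ]
[ 0   0  283/30   -89/30  |  -283/15 ]
[ 0   0       0  291/283  |        0 ]
Back-substitution:
x_4 = (0) / (291/283) = 0
x_3 = (-283/15 - (-89/30)*(0)) / (283/30) = -2
x_2 = (-16/3 - (23/3)*(-2) - (11/3)*(0)) / 10 = 1
x_1 = (-5 - (6)*(1) - (4)*(-2) - (4)*(0)) / 3 = -1

(-1, 1, -2, 0)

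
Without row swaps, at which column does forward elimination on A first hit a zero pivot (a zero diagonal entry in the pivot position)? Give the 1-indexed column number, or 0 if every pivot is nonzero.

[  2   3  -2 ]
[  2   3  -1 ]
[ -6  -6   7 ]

first zero-pivot column = 2

Naive forward elimination:
R2 <- R2 - (1)*R1:  [ 0  0  1 ]
R3 <- R3 - (-3)*R1:  [ 0  3  1 ]
Matrix at this point:
[ 2  3  -2 ]
[ 0  0   1 ]
[ 0  3   1 ]
Pivot entry (2,2) is zero but row 3 has 3 in column 2 -> naive elimination stops; a row interchange (e.g. R2 <-> R3) would be required here.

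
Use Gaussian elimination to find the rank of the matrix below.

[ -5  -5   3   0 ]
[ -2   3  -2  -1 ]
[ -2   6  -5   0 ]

Row reduction:
R2 <- R2 - (2/5)*R1:  [     0      5  -16/5     -1 ]
R3 <- R3 - (2/5)*R1:  [     0      8  -31/5      0 ]
R3 <- R3 - (8/5)*R2:  [      0       0  -27/25     8/5 ]
Row echelon form:
[ -5  -5       3    0 ]
[  0   5   -16/5   -1 ]
[  0   0  -27/25  8/5 ]
Nonzero rows / pivot columns: 3

rank(A) = 3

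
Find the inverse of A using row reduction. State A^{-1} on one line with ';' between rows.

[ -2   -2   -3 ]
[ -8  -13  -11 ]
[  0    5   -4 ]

inverse = [-107/30 23/30 17/30; 16/15 -4/15 -1/15; 4/3 -1/3 -1/3]

Gauss-Jordan on [A | I]:
R1 <- (1/-2)*R1:  [    1     1   3/2  |  -1/2     0     0 ]
R2 <- R2 - (-8)*R1:  [  0  -5   1  |  -4   1   0 ]
R2 <- (1/-5)*R2:  [    0     1  -1/5  |   4/5  -1/5     0 ]
R1 <- R1 - (1)*R2:  [      1       0   17/10  |  -13/10     1/5       0 ]
R3 <- R3 - (5)*R2:  [  0   0  -3  |  -4   1   1 ]
R3 <- (1/-3)*R3:  [    0     0     1  |   4/3  -1/3  -1/3 ]
R1 <- R1 - (17/10)*R3:  [       1        0        0  |  -107/30    23/30    17/30 ]
R2 <- R2 - (-1/5)*R3:  [     0      1      0  |  16/15  -4/15  -1/15 ]
Right block of [I | A^{-1}] is the inverse:
[ -107/30  23/30  17/30 ]
[   16/15  -4/15  -1/15 ]
[     4/3   -1/3   -1/3 ]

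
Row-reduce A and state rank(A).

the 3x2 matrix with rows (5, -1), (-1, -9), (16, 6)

Row reduction:
R2 <- R2 - (-1/5)*R1:  [     0  -46/5 ]
R3 <- R3 - (16/5)*R1:  [    0  46/5 ]
R3 <- R3 - (-1)*R2:  [ 0  0 ]
Row echelon form:
[ 5     -1 ]
[ 0  -46/5 ]
[ 0      0 ]
Nonzero rows / pivot columns: 2

rank(A) = 2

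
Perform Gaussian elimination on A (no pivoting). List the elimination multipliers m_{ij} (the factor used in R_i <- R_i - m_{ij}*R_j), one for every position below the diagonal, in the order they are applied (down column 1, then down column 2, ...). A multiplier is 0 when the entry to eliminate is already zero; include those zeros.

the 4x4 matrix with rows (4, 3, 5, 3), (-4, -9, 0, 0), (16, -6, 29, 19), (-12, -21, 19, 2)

Forward elimination:
R2 <- R2 - (-1)*R1:  [  0  -6   5   3 ]
R3 <- R3 - (4)*R1:  [   0  -18    9    7 ]
R4 <- R4 - (-3)*R1:  [   0  -12   34   11 ]
R3 <- R3 - (3)*R2:  [  0   0  -6  -2 ]
R4 <- R4 - (2)*R2:  [  0   0  24   5 ]
R4 <- R4 - (-4)*R3:  [  0   0   0  -3 ]
Multipliers (in order of application): m_{21} = -1, m_{31} = 4, m_{41} = -3, m_{32} = 3, m_{42} = 2, m_{43} = -4

multipliers: -1, 4, -3, 3, 2, -4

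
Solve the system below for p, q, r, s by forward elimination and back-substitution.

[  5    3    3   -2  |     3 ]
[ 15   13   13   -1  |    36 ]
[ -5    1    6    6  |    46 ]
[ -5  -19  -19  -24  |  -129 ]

Forward elimination on [A|b]:
R2 <- R2 - (3)*R1:  [  0   4   4   5  27 ]
R3 <- R3 - (-1)*R1:  [  0   4   9   4  49 ]
R4 <- R4 - (-1)*R1:  [    0   -16   -16   -26  -126 ]
R3 <- R3 - (1)*R2:  [  0   0   5  -1  22 ]
R4 <- R4 - (-4)*R2:  [   0    0    0   -6  -18 ]
Row echelon form:
[ 5  3  3  -2  |    3 ]
[ 0  4  4   5  |   27 ]
[ 0  0  5  -1  |   22 ]
[ 0  0  0  -6  |  -18 ]
Back-substitution:
s = (-18) / -6 = 3
r = (22 - (-1)*(3)) / 5 = 5
q = (27 - (4)*(5) - (5)*(3)) / 4 = -2
p = (3 - (3)*(-2) - (3)*(5) - (-2)*(3)) / 5 = 0

(0, -2, 5, 3)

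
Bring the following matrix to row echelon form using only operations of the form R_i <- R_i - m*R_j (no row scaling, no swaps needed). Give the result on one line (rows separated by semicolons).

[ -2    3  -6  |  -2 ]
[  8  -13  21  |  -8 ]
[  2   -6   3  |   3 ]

REF = [-2 3 -6 -2; 0 -1 -3 -16; 0 0 6 49]

Forward elimination:
R2 <- R2 - (-4)*R1:  [   0   -1   -3  -16 ]
R3 <- R3 - (-1)*R1:  [  0  -3  -3   1 ]
R3 <- R3 - (3)*R2:  [  0   0   6  49 ]
Row echelon form:
[ -2   3  -6  |   -2 ]
[  0  -1  -3  |  -16 ]
[  0   0   6  |   49 ]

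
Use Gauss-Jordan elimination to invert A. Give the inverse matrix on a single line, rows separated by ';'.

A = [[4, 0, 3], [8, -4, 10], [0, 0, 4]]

Gauss-Jordan on [A | I]:
R1 <- (1/4)*R1:  [   1    0  3/4  |  1/4    0    0 ]
R2 <- R2 - (8)*R1:  [  0  -4   4  |  -2   1   0 ]
R2 <- (1/-4)*R2:  [    0     1    -1  |   1/2  -1/4     0 ]
R3 <- (1/4)*R3:  [   0    0    1  |    0    0  1/4 ]
R1 <- R1 - (3/4)*R3:  [     1      0      0  |    1/4      0  -3/16 ]
R2 <- R2 - (-1)*R3:  [    0     1     0  |   1/2  -1/4   1/4 ]
Right block of [I | A^{-1}] is the inverse:
[ 1/4     0  -3/16 ]
[ 1/2  -1/4    1/4 ]
[   0     0    1/4 ]

inverse = [1/4 0 -3/16; 1/2 -1/4 1/4; 0 0 1/4]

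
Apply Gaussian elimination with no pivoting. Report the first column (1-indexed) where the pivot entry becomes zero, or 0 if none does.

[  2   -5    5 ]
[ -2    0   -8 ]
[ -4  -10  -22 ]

Naive forward elimination:
R2 <- R2 - (-1)*R1:  [  0  -5  -3 ]
R3 <- R3 - (-2)*R1:  [   0  -20  -12 ]
R3 <- R3 - (4)*R2:  [ 0  0  0 ]
Matrix at this point:
[ 2  -5   5 ]
[ 0  -5  -3 ]
[ 0   0   0 ]
Pivot entry (3,3) in the last row is zero and there are no rows below to swap with -> zero pivot in column 3 (A is singular).

first zero-pivot column = 3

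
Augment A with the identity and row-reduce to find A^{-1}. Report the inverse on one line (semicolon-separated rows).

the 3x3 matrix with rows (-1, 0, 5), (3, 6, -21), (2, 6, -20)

inverse = [1/4 5/4 -5/4; 3/4 5/12 -1/4; 1/4 1/4 -1/4]

Gauss-Jordan on [A | I]:
R1 <- (1/-1)*R1:  [  1   0  -5  |  -1   0   0 ]
R2 <- R2 - (3)*R1:  [  0   6  -6  |   3   1   0 ]
R3 <- R3 - (2)*R1:  [   0    6  -10  |    2    0    1 ]
R2 <- (1/6)*R2:  [   0    1   -1  |  1/2  1/6    0 ]
R3 <- R3 - (6)*R2:  [  0   0  -4  |  -1  -1   1 ]
R3 <- (1/-4)*R3:  [    0     0     1  |   1/4   1/4  -1/4 ]
R1 <- R1 - (-5)*R3:  [    1     0     0  |   1/4   5/4  -5/4 ]
R2 <- R2 - (-1)*R3:  [    0     1     0  |   3/4  5/12  -1/4 ]
Right block of [I | A^{-1}] is the inverse:
[ 1/4   5/4  -5/4 ]
[ 3/4  5/12  -1/4 ]
[ 1/4   1/4  -1/4 ]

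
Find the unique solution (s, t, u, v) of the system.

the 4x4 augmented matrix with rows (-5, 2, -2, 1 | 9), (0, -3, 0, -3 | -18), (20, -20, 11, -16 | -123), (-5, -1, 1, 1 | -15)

(2, 3, -5, 3)

Forward elimination on [A|b]:
R3 <- R3 - (-4)*R1:  [   0  -12    3  -12  -87 ]
R4 <- R4 - (1)*R1:  [   0   -3    3    0  -24 ]
R3 <- R3 - (4)*R2:  [   0    0    3    0  -15 ]
R4 <- R4 - (1)*R2:  [  0   0   3   3  -6 ]
R4 <- R4 - (1)*R3:  [ 0  0  0  3  9 ]
Row echelon form:
[ -5   2  -2   1  |    9 ]
[  0  -3   0  -3  |  -18 ]
[  0   0   3   0  |  -15 ]
[  0   0   0   3  |    9 ]
Back-substitution:
v = (9) / 3 = 3
u = (-15) / 3 = -5
t = (-18 - (-3)*(3)) / -3 = 3
s = (9 - (2)*(3) - (-2)*(-5) - (1)*(3)) / -5 = 2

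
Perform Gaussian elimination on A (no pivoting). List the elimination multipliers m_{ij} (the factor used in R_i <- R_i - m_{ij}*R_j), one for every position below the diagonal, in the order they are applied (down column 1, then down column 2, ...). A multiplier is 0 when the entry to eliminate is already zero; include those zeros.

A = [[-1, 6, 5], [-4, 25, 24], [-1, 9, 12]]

multipliers: 4, 1, 3

Forward elimination:
R2 <- R2 - (4)*R1:  [ 0  1  4 ]
R3 <- R3 - (1)*R1:  [ 0  3  7 ]
R3 <- R3 - (3)*R2:  [  0   0  -5 ]
Multipliers (in order of application): m_{21} = 4, m_{31} = 1, m_{32} = 3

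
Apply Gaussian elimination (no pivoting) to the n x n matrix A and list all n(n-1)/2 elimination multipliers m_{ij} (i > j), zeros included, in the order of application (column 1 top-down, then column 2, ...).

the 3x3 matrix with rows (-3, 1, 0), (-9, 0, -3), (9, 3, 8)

multipliers: 3, -3, -2

Forward elimination:
R2 <- R2 - (3)*R1:  [  0  -3  -3 ]
R3 <- R3 - (-3)*R1:  [ 0  6  8 ]
R3 <- R3 - (-2)*R2:  [ 0  0  2 ]
Multipliers (in order of application): m_{21} = 3, m_{31} = -3, m_{32} = -2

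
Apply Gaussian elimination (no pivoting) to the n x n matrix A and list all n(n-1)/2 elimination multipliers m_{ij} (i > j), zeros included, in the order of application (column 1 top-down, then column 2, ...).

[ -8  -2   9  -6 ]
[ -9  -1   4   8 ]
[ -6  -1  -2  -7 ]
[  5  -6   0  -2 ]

multipliers: 9/8, 3/4, -5/8, 2/5, -29/5, 299/63

Forward elimination:
R2 <- R2 - (9/8)*R1:  [     0    5/4  -49/8   59/4 ]
R3 <- R3 - (3/4)*R1:  [     0    1/2  -35/4   -5/2 ]
R4 <- R4 - (-5/8)*R1:  [     0  -29/4   45/8  -23/4 ]
R3 <- R3 - (2/5)*R2:  [      0       0  -63/10   -42/5 ]
R4 <- R4 - (-29/5)*R2:  [       0        0  -299/10    399/5 ]
R4 <- R4 - (299/63)*R3:  [     0      0      0  359/3 ]
Multipliers (in order of application): m_{21} = 9/8, m_{31} = 3/4, m_{41} = -5/8, m_{32} = 2/5, m_{42} = -29/5, m_{43} = 299/63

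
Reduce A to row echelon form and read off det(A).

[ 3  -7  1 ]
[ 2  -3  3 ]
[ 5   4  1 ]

Forward elimination:
R2 <- R2 - (2/3)*R1:  [   0  5/3  7/3 ]
R3 <- R3 - (5/3)*R1:  [    0  47/3  -2/3 ]
R3 <- R3 - (47/5)*R2:  [      0       0  -113/5 ]
Upper-triangular form:
[ 3   -7       1 ]
[ 0  5/3     7/3 ]
[ 0    0  -113/5 ]
det(A) = (-1)^0 * (3) * (5/3) * (-113/5) = -113  (0 row swaps -> sign +1)

det(A) = -113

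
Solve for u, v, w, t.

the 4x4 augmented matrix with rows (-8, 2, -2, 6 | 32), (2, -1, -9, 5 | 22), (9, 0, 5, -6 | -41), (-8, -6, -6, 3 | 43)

Forward elimination on [A|b]:
R2 <- R2 - (-1/4)*R1:  [     0   -1/2  -19/2   13/2     30 ]
R3 <- R3 - (-9/8)*R1:  [    0   9/4  11/4   3/4    -5 ]
R4 <- R4 - (1)*R1:  [  0  -8  -4  -3  11 ]
R3 <- R3 - (-9/2)*R2:  [   0    0  -40   30  130 ]
R4 <- R4 - (16)*R2:  [    0     0   148  -107  -469 ]
R4 <- R4 - (-37/10)*R3:  [  0   0   0   4  12 ]
Row echelon form:
[ -8     2     -2     6  |   32 ]
[  0  -1/2  -19/2  13/2  |   30 ]
[  0     0    -40    30  |  130 ]
[  0     0      0     4  |   12 ]
Back-substitution:
t = (12) / 4 = 3
w = (130 - (30)*(3)) / -40 = -1
v = (30 - (-19/2)*(-1) - (13/2)*(3)) / (-1/2) = -2
u = (32 - (2)*(-2) - (-2)*(-1) - (6)*(3)) / -8 = -2

(-2, -2, -1, 3)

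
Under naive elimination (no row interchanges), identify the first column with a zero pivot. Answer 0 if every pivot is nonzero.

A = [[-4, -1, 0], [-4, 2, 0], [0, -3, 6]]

Naive forward elimination:
R2 <- R2 - (1)*R1:  [ 0  3  0 ]
R3 <- R3 - (-1)*R2:  [ 0  0  6 ]
All pivots nonzero; naive elimination completes without hitting a zero pivot.

first zero-pivot column = 0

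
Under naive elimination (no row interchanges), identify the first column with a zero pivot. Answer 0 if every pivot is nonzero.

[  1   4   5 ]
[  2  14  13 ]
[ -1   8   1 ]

Naive forward elimination:
R2 <- R2 - (2)*R1:  [ 0  6  3 ]
R3 <- R3 - (-1)*R1:  [  0  12   6 ]
R3 <- R3 - (2)*R2:  [ 0  0  0 ]
Matrix at this point:
[ 1  4  5 ]
[ 0  6  3 ]
[ 0  0  0 ]
Pivot entry (3,3) in the last row is zero and there are no rows below to swap with -> zero pivot in column 3 (A is singular).

first zero-pivot column = 3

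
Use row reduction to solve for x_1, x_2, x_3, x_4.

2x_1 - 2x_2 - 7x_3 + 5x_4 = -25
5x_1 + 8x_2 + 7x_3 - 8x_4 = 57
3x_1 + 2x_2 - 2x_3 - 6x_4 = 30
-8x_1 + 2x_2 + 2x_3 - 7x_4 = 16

Forward elimination on [A|b]:
R2 <- R2 - (5/2)*R1:  [     0     13   49/2  -41/2  239/2 ]
R3 <- R3 - (3/2)*R1:  [     0      5   17/2  -27/2  135/2 ]
R4 <- R4 - (-4)*R1:  [   0   -6  -26   13  -84 ]
R3 <- R3 - (5/13)*R2:  [      0       0  -12/13  -73/13  280/13 ]
R4 <- R4 - (-6/13)*R2:  [       0        0  -191/13    46/13  -375/13 ]
R4 <- R4 - (191/12)*R3:  [       0        0        0  1115/12  -1115/3 ]
Row echelon form:
[ 2  -2      -7        5  |      -25 ]
[ 0  13    49/2    -41/2  |    239/2 ]
[ 0   0  -12/13   -73/13  |   280/13 ]
[ 0   0       0  1115/12  |  -1115/3 ]
Back-substitution:
x_4 = (-1115/3) / (1115/12) = -4
x_3 = (280/13 - (-73/13)*(-4)) / (-12/13) = 1
x_2 = (239/2 - (49/2)*(1) - (-41/2)*(-4)) / 13 = 1
x_1 = (-25 - (-2)*(1) - (-7)*(1) - (5)*(-4)) / 2 = 2

(2, 1, 1, -4)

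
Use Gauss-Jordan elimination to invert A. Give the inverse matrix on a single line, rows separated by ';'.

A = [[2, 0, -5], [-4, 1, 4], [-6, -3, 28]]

Gauss-Jordan on [A | I]:
R1 <- (1/2)*R1:  [    1     0  -5/2  |   1/2     0     0 ]
R2 <- R2 - (-4)*R1:  [  0   1  -6  |   2   1   0 ]
R3 <- R3 - (-6)*R1:  [  0  -3  13  |   3   0   1 ]
R3 <- R3 - (-3)*R2:  [  0   0  -5  |   9   3   1 ]
R3 <- (1/-5)*R3:  [    0     0     1  |  -9/5  -3/5  -1/5 ]
R1 <- R1 - (-5/2)*R3:  [    1     0     0  |    -4  -3/2  -1/2 ]
R2 <- R2 - (-6)*R3:  [     0      1      0  |  -44/5  -13/5   -6/5 ]
Right block of [I | A^{-1}] is the inverse:
[    -4   -3/2  -1/2 ]
[ -44/5  -13/5  -6/5 ]
[  -9/5   -3/5  -1/5 ]

inverse = [-4 -3/2 -1/2; -44/5 -13/5 -6/5; -9/5 -3/5 -1/5]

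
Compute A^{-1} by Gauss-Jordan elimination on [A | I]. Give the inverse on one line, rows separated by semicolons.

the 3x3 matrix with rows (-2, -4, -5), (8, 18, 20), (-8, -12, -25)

Gauss-Jordan on [A | I]:
R1 <- (1/-2)*R1:  [    1     2   5/2  |  -1/2     0     0 ]
R2 <- R2 - (8)*R1:  [ 0  2  0  |  4  1  0 ]
R3 <- R3 - (-8)*R1:  [  0   4  -5  |  -4   0   1 ]
R2 <- (1/2)*R2:  [   0    1    0  |    2  1/2    0 ]
R1 <- R1 - (2)*R2:  [    1     0   5/2  |  -9/2    -1     0 ]
R3 <- R3 - (4)*R2:  [   0    0   -5  |  -12   -2    1 ]
R3 <- (1/-5)*R3:  [    0     0     1  |  12/5   2/5  -1/5 ]
R1 <- R1 - (5/2)*R3:  [     1      0      0  |  -21/2     -2    1/2 ]
Right block of [I | A^{-1}] is the inverse:
[ -21/2   -2   1/2 ]
[     2  1/2     0 ]
[  12/5  2/5  -1/5 ]

inverse = [-21/2 -2 1/2; 2 1/2 0; 12/5 2/5 -1/5]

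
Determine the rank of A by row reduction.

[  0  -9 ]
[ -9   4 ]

Row reduction:
R1 <-> R2   (pivot in column 1 was zero)
[ -9   4 ]
[  0  -9 ]
Row echelon form:
[ -9   4 ]
[  0  -9 ]
Nonzero rows / pivot columns: 2

rank(A) = 2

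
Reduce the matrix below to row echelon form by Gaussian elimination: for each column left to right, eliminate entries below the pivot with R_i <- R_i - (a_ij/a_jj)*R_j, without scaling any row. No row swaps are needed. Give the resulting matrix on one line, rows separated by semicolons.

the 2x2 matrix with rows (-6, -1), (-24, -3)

REF = [-6 -1; 0 1]

Forward elimination:
R2 <- R2 - (4)*R1:  [ 0  1 ]
Row echelon form:
[ -6  -1 ]
[  0   1 ]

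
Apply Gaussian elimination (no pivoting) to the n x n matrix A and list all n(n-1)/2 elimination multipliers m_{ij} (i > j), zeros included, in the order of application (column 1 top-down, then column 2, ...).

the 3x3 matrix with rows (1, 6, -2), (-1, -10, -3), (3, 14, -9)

multipliers: -1, 3, 1

Forward elimination:
R2 <- R2 - (-1)*R1:  [  0  -4  -5 ]
R3 <- R3 - (3)*R1:  [  0  -4  -3 ]
R3 <- R3 - (1)*R2:  [ 0  0  2 ]
Multipliers (in order of application): m_{21} = -1, m_{31} = 3, m_{32} = 1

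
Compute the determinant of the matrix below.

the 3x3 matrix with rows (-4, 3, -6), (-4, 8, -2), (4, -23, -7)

Forward elimination:
R2 <- R2 - (1)*R1:  [ 0  5  4 ]
R3 <- R3 - (-1)*R1:  [   0  -20  -13 ]
R3 <- R3 - (-4)*R2:  [ 0  0  3 ]
Upper-triangular form:
[ -4  3  -6 ]
[  0  5   4 ]
[  0  0   3 ]
det(A) = (-1)^0 * (-4) * (5) * (3) = -60  (0 row swaps -> sign +1)

det(A) = -60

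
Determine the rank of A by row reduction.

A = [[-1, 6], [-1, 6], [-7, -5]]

rank(A) = 2

Row reduction:
R2 <- R2 - (1)*R1:  [ 0  0 ]
R3 <- R3 - (7)*R1:  [   0  -47 ]
R2 <-> R3   (pivot in column 2 was zero)
[ -1    6 ]
[  0  -47 ]
[  0    0 ]
Row echelon form:
[ -1    6 ]
[  0  -47 ]
[  0    0 ]
Nonzero rows / pivot columns: 2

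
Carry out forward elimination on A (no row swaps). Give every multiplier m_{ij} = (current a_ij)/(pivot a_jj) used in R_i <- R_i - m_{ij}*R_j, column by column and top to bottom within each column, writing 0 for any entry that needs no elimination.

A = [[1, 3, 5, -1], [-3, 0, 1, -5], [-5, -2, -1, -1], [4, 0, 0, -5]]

multipliers: -3, -5, 4, 13/9, -4/3, 3/2

Forward elimination:
R2 <- R2 - (-3)*R1:  [  0   9  16  -8 ]
R3 <- R3 - (-5)*R1:  [  0  13  24  -6 ]
R4 <- R4 - (4)*R1:  [   0  -12  -20   -1 ]
R3 <- R3 - (13/9)*R2:  [    0     0   8/9  50/9 ]
R4 <- R4 - (-4/3)*R2:  [     0      0    4/3  -35/3 ]
R4 <- R4 - (3/2)*R3:  [   0    0    0  -20 ]
Multipliers (in order of application): m_{21} = -3, m_{31} = -5, m_{41} = 4, m_{32} = 13/9, m_{42} = -4/3, m_{43} = 3/2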